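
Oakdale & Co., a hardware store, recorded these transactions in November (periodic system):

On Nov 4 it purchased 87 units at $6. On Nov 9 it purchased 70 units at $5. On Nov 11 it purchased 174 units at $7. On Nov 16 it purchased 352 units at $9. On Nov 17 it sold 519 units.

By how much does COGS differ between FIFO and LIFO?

FIFO COGS: 87 @ $6 + 70 @ $5 + 174 @ $7 + 188 @ $9 = $3,782
LIFO COGS: 352 @ $9 + 167 @ $7 = $4,337
Difference = |$3,782 − $4,337| = $555

$555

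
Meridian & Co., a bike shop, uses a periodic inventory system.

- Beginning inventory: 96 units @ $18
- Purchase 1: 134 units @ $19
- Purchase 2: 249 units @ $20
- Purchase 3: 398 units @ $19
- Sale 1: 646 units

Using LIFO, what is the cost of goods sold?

Sale 1 (646) [LIFO — newest first]: 398 @ $19 + 248 @ $20 = $12,522
Ending inventory: 96 @ $18 + 134 @ $19 + 1 @ $20 = $4,294

COGS = $12,522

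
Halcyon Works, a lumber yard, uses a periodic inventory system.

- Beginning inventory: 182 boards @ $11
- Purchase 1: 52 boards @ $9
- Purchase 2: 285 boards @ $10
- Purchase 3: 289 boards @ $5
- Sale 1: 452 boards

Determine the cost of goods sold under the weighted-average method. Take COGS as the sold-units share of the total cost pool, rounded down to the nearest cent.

Sale 1, sell 452: 452/808 × $6,765.00 → $3,784.38
Ending inventory (cost pool remaining) = $2,980.62

COGS = $3,784.38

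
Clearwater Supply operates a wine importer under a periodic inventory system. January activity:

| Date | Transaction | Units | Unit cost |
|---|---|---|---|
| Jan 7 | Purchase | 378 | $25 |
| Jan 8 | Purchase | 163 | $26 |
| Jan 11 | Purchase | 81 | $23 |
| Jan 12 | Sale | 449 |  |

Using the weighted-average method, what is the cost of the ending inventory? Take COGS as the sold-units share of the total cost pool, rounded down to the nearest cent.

Jan 12, sell 449: 449/622 × $15,551.00 → $11,225.72
Ending inventory (cost pool remaining) = $4,325.28
Check: goods available $15,551.00 = COGS $11,225.72 + ending $4,325.28

Ending inventory = $4,325.28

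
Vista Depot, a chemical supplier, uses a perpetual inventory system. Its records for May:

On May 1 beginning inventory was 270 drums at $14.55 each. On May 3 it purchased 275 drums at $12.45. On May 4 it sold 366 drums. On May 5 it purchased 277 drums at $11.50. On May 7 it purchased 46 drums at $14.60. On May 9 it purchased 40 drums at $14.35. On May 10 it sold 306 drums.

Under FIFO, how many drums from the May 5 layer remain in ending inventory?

150

May 4, 366 sold [FIFO — oldest first]: 270 @ $14.55 + 96 @ $12.45 = $5,123.70
May 10, 306 sold [FIFO — oldest first]: 179 @ $12.45 + 127 @ $11.50 = $3,689.05
Total COGS = $5,123.70 + $3,689.05 = $8,812.75
Ending inventory: 150 @ $11.50 + 46 @ $14.60 + 40 @ $14.35 = $2,970.60
Check: goods available $11,783.35 = COGS $8,812.75 + ending $2,970.60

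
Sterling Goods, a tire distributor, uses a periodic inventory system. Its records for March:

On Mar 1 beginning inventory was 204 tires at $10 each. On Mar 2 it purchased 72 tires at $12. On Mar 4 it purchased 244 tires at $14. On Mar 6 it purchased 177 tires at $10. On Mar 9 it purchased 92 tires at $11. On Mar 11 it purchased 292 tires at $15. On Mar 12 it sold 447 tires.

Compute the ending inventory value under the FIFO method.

Mar 12, 447 sold [FIFO — oldest first]: 204 @ $10 + 72 @ $12 + 171 @ $14 = $5,298
Ending inventory: 73 @ $14 + 177 @ $10 + 92 @ $11 + 292 @ $15 = $8,184

Ending inventory = $8,184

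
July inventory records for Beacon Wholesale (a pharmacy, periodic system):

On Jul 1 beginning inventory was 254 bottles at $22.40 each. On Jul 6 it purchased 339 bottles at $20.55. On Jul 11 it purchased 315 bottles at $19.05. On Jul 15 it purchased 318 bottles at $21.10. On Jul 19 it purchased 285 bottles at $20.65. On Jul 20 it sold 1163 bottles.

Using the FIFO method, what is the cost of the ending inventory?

Ending inventory = $7,214.55

Jul 20, 1163 sold [FIFO — oldest first]: 254 @ $22.40 + 339 @ $20.55 + 315 @ $19.05 + 255 @ $21.10 = $24,037.30
Ending inventory: 63 @ $21.10 + 285 @ $20.65 = $7,214.55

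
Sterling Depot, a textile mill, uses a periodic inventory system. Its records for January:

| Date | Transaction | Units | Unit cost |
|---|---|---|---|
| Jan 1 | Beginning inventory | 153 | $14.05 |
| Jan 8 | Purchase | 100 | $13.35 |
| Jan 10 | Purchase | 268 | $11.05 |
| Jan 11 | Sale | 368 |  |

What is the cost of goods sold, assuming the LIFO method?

Jan 11, 368 sold [LIFO — newest first]: 268 @ $11.05 + 100 @ $13.35 = $4,296.40
Ending inventory: 153 @ $14.05 = $2,149.65
Check: goods available $6,446.05 = COGS $4,296.40 + ending $2,149.65

COGS = $4,296.40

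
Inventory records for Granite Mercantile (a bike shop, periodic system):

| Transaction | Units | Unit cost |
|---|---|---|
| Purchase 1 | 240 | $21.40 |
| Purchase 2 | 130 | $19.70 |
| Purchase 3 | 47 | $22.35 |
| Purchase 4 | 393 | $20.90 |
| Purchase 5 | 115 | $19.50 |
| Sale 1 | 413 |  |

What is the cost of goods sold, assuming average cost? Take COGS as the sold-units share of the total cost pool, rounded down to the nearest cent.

Sale 1, sell 413: 413/925 × $19,203.65 → $8,574.17
Ending inventory (cost pool remaining) = $10,629.48

COGS = $8,574.17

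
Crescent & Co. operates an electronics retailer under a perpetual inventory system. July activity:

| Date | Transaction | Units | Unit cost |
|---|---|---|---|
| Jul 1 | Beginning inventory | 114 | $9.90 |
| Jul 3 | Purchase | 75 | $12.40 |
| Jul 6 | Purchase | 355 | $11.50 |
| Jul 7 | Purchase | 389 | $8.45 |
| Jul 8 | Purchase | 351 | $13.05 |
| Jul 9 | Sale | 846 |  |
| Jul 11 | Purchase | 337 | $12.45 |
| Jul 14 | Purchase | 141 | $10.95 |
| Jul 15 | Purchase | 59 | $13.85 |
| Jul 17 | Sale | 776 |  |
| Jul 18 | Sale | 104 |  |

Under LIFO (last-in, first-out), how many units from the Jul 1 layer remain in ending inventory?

Jul 9, 846 sold [LIFO — newest first]: 351 @ $13.05 + 389 @ $8.45 + 106 @ $11.50 = $9,086.60
Jul 17, 776 sold [LIFO — newest first]: 59 @ $13.85 + 141 @ $10.95 + 337 @ $12.45 + 239 @ $11.50 = $9,305.25
Jul 18, 104 sold [LIFO — newest first]: 10 @ $11.50 + 75 @ $12.40 + 19 @ $9.90 = $1,233.10
Total COGS = $9,086.60 + $9,305.25 + $1,233.10 = $19,624.95
Ending inventory: 95 @ $9.90 = $940.50

95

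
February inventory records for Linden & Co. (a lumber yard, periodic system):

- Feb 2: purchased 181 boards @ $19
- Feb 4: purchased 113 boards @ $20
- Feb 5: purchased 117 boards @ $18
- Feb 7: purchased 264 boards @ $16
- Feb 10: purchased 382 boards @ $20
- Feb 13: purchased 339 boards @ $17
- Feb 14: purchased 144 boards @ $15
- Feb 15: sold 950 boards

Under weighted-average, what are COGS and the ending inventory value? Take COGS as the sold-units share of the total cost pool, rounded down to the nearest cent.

Feb 15, sell 950: 950/1540 × $27,592.00 → $17,021.03
Ending inventory (cost pool remaining) = $10,570.97
Check: goods available $27,592.00 = COGS $17,021.03 + ending $10,570.97

COGS = $17,021.03; ending inventory = $10,570.97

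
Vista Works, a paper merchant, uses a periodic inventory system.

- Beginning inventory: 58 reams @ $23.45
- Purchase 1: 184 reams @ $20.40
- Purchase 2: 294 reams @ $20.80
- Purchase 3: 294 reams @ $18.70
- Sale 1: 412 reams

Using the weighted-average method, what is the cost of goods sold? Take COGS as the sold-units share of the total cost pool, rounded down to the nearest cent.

COGS = $8,302.89

Sale 1, sell 412: 412/830 × $16,726.70 → $8,302.89
Ending inventory (cost pool remaining) = $8,423.81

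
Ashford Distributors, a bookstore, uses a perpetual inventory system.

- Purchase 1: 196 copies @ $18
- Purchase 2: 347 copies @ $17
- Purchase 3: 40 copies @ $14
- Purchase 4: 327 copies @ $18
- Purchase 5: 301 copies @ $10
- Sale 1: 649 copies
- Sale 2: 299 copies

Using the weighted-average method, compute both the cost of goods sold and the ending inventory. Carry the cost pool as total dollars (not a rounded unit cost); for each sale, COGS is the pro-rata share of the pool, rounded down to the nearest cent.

COGS = $14,782.06; ending inventory = $4,100.94

After Purchase 1: 196 on hand, pool $3,528.00 (≈ $18.0000 each)
After Purchase 2: 543 on hand, pool $9,427.00 (≈ $17.3610 each)
After Purchase 3: 583 on hand, pool $9,987.00 (≈ $17.1304 each)
After Purchase 4: 910 on hand, pool $15,873.00 (≈ $17.4429 each)
After Purchase 5: 1211 on hand, pool $18,883.00 (≈ $15.5929 each)
Sale 1, sell 649: 649/1211 × $18,883.00 → $10,119.79
Sale 2, sell 299: 299/562 × $8,763.21 → $4,662.27
Total COGS = $10,119.79 + $4,662.27 = $14,782.06
Ending inventory (cost pool remaining) = $4,100.94
Check: goods available $18,883.00 = COGS $14,782.06 + ending $4,100.94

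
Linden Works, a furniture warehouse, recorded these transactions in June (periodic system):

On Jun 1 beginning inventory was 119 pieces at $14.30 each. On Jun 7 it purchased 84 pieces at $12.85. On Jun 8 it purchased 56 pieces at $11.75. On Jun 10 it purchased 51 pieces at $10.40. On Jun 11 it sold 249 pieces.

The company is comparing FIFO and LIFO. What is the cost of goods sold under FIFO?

FIFO COGS: 119 @ $14.30 + 84 @ $12.85 + 46 @ $11.75 = $3,321.60
LIFO COGS: 51 @ $10.40 + 56 @ $11.75 + 84 @ $12.85 + 58 @ $14.30 = $3,097.20

COGS = $3,321.60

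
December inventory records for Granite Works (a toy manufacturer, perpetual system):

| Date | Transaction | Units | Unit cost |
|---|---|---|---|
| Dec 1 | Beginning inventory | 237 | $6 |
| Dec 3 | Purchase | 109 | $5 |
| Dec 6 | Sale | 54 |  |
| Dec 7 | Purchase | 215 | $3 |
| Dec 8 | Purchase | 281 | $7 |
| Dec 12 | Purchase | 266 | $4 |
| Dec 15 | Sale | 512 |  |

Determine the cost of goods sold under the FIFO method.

COGS = $2,647

Dec 6, 54 sold [FIFO — oldest first]: 54 @ $6 = $324
Dec 15, 512 sold [FIFO — oldest first]: 183 @ $6 + 109 @ $5 + 215 @ $3 + 5 @ $7 = $2,323
Total COGS = $324 + $2,323 = $2,647
Ending inventory: 276 @ $7 + 266 @ $4 = $2,996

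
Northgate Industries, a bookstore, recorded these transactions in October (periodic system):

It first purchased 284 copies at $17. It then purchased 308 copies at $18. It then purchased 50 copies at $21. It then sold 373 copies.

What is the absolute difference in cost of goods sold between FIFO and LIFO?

FIFO COGS: 284 @ $17 + 89 @ $18 = $6,430
LIFO COGS: 50 @ $21 + 308 @ $18 + 15 @ $17 = $6,849
Difference = |$6,430 − $6,849| = $419

$419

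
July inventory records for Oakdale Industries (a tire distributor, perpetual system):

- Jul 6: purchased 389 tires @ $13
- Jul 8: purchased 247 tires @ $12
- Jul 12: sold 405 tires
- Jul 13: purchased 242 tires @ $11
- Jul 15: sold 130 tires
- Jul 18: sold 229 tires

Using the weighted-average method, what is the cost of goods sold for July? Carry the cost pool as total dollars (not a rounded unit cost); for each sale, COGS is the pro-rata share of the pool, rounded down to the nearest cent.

COGS = $9,339.27

After Jul 6: 389 on hand, pool $5,057.00 (≈ $13.0000 each)
After Jul 8: 636 on hand, pool $8,021.00 (≈ $12.6116 each)
Jul 12, sell 405: 405/636 × $8,021.00 → $5,107.71
After Jul 13: 473 on hand, pool $5,575.29 (≈ $11.7871 each)
Jul 15, sell 130: 130/473 × $5,575.29 → $1,532.32
Jul 18, sell 229: 229/343 × $4,042.97 → $2,699.24
Total COGS = $5,107.71 + $1,532.32 + $2,699.24 = $9,339.27
Ending inventory (cost pool remaining) = $1,343.73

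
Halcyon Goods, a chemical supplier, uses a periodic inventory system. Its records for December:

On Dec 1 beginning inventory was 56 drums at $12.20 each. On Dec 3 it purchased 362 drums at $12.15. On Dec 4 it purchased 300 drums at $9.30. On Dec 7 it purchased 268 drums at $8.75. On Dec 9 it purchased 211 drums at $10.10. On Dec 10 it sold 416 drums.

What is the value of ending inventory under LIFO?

Dec 10, 416 sold [LIFO — newest first]: 211 @ $10.10 + 205 @ $8.75 = $3,924.85
Ending inventory: 56 @ $12.20 + 362 @ $12.15 + 300 @ $9.30 + 63 @ $8.75 = $8,422.75

Ending inventory = $8,422.75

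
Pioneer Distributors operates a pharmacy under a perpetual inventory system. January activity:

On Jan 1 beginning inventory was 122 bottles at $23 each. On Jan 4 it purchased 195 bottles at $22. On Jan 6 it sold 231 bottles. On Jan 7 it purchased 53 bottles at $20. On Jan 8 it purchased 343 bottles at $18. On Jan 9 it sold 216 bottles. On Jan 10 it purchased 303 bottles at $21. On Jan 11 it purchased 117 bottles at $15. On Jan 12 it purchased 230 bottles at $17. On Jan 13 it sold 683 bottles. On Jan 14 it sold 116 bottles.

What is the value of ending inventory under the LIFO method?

Jan 6, 231 sold [LIFO — newest first]: 195 @ $22 + 36 @ $23 = $5,118
Jan 9, 216 sold [LIFO — newest first]: 216 @ $18 = $3,888
Jan 13, 683 sold [LIFO — newest first]: 230 @ $17 + 117 @ $15 + 303 @ $21 + 33 @ $18 = $12,622
Jan 14, 116 sold [LIFO — newest first]: 94 @ $18 + 22 @ $20 = $2,132
Total COGS = $5,118 + $3,888 + $12,622 + $2,132 = $23,760
Ending inventory: 86 @ $23 + 31 @ $20 = $2,598

Ending inventory = $2,598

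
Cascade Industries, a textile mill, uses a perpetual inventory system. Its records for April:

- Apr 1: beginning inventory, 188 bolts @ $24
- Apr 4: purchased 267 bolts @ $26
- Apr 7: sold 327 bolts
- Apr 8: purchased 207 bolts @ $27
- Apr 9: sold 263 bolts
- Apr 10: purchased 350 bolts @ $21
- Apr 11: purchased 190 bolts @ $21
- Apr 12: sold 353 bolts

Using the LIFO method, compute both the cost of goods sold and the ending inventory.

COGS = $22,728; ending inventory = $5,655

Apr 7, 327 sold [LIFO — newest first]: 267 @ $26 + 60 @ $24 = $8,382
Apr 9, 263 sold [LIFO — newest first]: 207 @ $27 + 56 @ $24 = $6,933
Apr 12, 353 sold [LIFO — newest first]: 190 @ $21 + 163 @ $21 = $7,413
Total COGS = $8,382 + $6,933 + $7,413 = $22,728
Ending inventory: 72 @ $24 + 187 @ $21 = $5,655
Check: goods available $28,383 = COGS $22,728 + ending $5,655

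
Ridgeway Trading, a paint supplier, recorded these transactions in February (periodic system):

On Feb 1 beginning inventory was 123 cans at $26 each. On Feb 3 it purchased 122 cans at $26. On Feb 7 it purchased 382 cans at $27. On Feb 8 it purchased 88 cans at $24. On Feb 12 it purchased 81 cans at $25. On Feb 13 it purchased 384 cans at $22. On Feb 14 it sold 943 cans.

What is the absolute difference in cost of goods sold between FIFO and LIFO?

FIFO COGS: 123 @ $26 + 122 @ $26 + 382 @ $27 + 88 @ $24 + 81 @ $25 + 147 @ $22 = $24,055
LIFO COGS: 384 @ $22 + 81 @ $25 + 88 @ $24 + 382 @ $27 + 8 @ $26 = $23,107
Difference = |$24,055 − $23,107| = $948

$948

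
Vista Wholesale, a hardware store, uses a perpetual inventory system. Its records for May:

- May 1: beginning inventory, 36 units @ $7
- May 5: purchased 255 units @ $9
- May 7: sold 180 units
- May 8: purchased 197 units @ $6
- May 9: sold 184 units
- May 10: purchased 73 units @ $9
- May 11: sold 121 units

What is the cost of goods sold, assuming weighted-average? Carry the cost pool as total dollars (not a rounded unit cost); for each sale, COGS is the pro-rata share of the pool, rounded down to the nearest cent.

COGS = $3,798.05

After May 1: 36 on hand, pool $252.00 (≈ $7.0000 each)
After May 5: 291 on hand, pool $2,547.00 (≈ $8.7526 each)
May 7, sell 180: 180/291 × $2,547.00 → $1,575.46
After May 8: 308 on hand, pool $2,153.54 (≈ $6.9920 each)
May 9, sell 184: 184/308 × $2,153.54 → $1,286.53
After May 10: 197 on hand, pool $1,524.01 (≈ $7.7361 each)
May 11, sell 121: 121/197 × $1,524.01 → $936.06
Total COGS = $1,575.46 + $1,286.53 + $936.06 = $3,798.05
Ending inventory (cost pool remaining) = $587.95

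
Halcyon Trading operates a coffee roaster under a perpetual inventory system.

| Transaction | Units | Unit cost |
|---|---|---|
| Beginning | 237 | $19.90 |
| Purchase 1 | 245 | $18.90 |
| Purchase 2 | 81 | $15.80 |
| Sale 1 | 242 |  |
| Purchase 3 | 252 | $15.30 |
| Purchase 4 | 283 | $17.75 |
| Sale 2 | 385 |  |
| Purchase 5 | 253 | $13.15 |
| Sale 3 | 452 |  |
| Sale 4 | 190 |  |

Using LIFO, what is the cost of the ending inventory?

Sale 1 (242) [LIFO — newest first]: 81 @ $15.80 + 161 @ $18.90 = $4,322.70
Sale 2 (385) [LIFO — newest first]: 283 @ $17.75 + 102 @ $15.30 = $6,583.85
Sale 3 (452) [LIFO — newest first]: 253 @ $13.15 + 150 @ $15.30 + 49 @ $18.90 = $6,548.05
Sale 4 (190) [LIFO — newest first]: 35 @ $18.90 + 155 @ $19.90 = $3,746.00
Total COGS = $4,322.70 + $6,583.85 + $6,548.05 + $3,746.00 = $21,200.60
Ending inventory: 82 @ $19.90 = $1,631.80

Ending inventory = $1,631.80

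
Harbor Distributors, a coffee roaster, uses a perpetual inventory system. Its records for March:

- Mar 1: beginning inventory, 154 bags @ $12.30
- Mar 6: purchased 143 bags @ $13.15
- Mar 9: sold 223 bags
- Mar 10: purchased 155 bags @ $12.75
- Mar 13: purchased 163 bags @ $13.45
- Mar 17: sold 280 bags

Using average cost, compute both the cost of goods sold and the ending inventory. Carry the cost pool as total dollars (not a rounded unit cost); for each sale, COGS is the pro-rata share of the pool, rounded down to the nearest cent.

COGS = $6,483.51; ending inventory = $1,459.74

After Mar 1: 154 on hand, pool $1,894.20 (≈ $12.3000 each)
After Mar 6: 297 on hand, pool $3,774.65 (≈ $12.7093 each)
Mar 9, sell 223: 223/297 × $3,774.65 → $2,834.16
After Mar 10: 229 on hand, pool $2,916.74 (≈ $12.7369 each)
After Mar 13: 392 on hand, pool $5,109.09 (≈ $13.0334 each)
Mar 17, sell 280: 280/392 × $5,109.09 → $3,649.35
Total COGS = $2,834.16 + $3,649.35 = $6,483.51
Ending inventory (cost pool remaining) = $1,459.74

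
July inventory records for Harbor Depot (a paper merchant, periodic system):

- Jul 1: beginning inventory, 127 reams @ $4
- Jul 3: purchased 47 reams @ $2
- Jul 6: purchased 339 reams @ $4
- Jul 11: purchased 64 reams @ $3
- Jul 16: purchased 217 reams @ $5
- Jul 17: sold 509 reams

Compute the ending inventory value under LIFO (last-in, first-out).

Ending inventory = $1,046

Jul 17, 509 sold [LIFO — newest first]: 217 @ $5 + 64 @ $3 + 228 @ $4 = $2,189
Ending inventory: 127 @ $4 + 47 @ $2 + 111 @ $4 = $1,046
Check: goods available $3,235 = COGS $2,189 + ending $1,046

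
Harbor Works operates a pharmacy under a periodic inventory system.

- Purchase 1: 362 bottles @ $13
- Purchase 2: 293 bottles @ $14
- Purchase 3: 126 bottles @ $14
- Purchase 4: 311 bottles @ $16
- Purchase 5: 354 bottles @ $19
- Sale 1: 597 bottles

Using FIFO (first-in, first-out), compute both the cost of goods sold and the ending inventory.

Sale 1 (597) [FIFO — oldest first]: 362 @ $13 + 235 @ $14 = $7,996
Ending inventory: 58 @ $14 + 126 @ $14 + 311 @ $16 + 354 @ $19 = $14,278

COGS = $7,996; ending inventory = $14,278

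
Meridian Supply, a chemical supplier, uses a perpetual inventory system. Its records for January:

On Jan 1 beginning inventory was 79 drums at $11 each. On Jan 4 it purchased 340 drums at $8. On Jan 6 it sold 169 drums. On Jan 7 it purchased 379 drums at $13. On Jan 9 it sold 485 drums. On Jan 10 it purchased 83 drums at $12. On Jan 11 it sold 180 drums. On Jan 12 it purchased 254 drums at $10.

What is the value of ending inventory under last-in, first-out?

Ending inventory = $3,057

Jan 6, 169 sold [LIFO — newest first]: 169 @ $8 = $1,352
Jan 9, 485 sold [LIFO — newest first]: 379 @ $13 + 106 @ $8 = $5,775
Jan 11, 180 sold [LIFO — newest first]: 83 @ $12 + 65 @ $8 + 32 @ $11 = $1,868
Total COGS = $1,352 + $5,775 + $1,868 = $8,995
Ending inventory: 47 @ $11 + 254 @ $10 = $3,057
Check: goods available $12,052 = COGS $8,995 + ending $3,057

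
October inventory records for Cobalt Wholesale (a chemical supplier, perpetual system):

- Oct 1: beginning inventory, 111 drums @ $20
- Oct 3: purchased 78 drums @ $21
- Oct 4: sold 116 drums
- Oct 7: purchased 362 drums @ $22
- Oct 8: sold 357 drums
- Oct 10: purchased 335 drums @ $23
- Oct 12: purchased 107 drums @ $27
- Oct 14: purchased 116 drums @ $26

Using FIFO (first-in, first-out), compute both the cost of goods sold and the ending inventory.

Oct 4, 116 sold [FIFO — oldest first]: 111 @ $20 + 5 @ $21 = $2,325
Oct 8, 357 sold [FIFO — oldest first]: 73 @ $21 + 284 @ $22 = $7,781
Total COGS = $2,325 + $7,781 = $10,106
Ending inventory: 78 @ $22 + 335 @ $23 + 107 @ $27 + 116 @ $26 = $15,326
Check: goods available $25,432 = COGS $10,106 + ending $15,326

COGS = $10,106; ending inventory = $15,326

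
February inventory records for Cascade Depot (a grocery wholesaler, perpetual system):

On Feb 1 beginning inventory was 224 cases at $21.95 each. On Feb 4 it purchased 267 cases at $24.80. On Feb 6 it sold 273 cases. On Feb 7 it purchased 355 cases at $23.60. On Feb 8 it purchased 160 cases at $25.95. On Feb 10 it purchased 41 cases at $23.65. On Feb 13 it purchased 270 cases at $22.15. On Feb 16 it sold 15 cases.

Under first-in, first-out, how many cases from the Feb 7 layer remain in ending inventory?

355

Feb 6, 273 sold [FIFO — oldest first]: 224 @ $21.95 + 49 @ $24.80 = $6,132.00
Feb 16, 15 sold [FIFO — oldest first]: 15 @ $24.80 = $372.00
Total COGS = $6,132.00 + $372.00 = $6,504.00
Ending inventory: 203 @ $24.80 + 355 @ $23.60 + 160 @ $25.95 + 41 @ $23.65 + 270 @ $22.15 = $24,514.55
Check: goods available $31,018.55 = COGS $6,504.00 + ending $24,514.55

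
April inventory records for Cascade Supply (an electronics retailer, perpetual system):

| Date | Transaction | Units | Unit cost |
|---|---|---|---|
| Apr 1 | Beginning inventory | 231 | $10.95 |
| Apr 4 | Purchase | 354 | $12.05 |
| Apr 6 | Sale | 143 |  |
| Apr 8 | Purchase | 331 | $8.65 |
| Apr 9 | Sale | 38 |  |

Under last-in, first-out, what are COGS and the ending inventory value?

Apr 6, 143 sold [LIFO — newest first]: 143 @ $12.05 = $1,723.15
Apr 9, 38 sold [LIFO — newest first]: 38 @ $8.65 = $328.70
Total COGS = $1,723.15 + $328.70 = $2,051.85
Ending inventory: 231 @ $10.95 + 211 @ $12.05 + 293 @ $8.65 = $7,606.45

COGS = $2,051.85; ending inventory = $7,606.45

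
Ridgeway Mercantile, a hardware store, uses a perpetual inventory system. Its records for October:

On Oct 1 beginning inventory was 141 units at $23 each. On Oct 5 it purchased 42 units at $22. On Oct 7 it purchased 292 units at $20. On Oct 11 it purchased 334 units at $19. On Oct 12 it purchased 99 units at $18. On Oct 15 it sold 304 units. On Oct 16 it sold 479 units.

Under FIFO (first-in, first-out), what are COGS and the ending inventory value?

COGS = $15,859; ending inventory = $2,276

Oct 15, 304 sold [FIFO — oldest first]: 141 @ $23 + 42 @ $22 + 121 @ $20 = $6,587
Oct 16, 479 sold [FIFO — oldest first]: 171 @ $20 + 308 @ $19 = $9,272
Total COGS = $6,587 + $9,272 = $15,859
Ending inventory: 26 @ $19 + 99 @ $18 = $2,276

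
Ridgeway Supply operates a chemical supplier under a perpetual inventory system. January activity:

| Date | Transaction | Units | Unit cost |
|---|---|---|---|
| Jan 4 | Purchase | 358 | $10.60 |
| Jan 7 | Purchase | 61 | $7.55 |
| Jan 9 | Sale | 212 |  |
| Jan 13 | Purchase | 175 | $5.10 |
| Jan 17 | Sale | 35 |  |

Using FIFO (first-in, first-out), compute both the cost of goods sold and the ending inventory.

Jan 9, 212 sold [FIFO — oldest first]: 212 @ $10.60 = $2,247.20
Jan 17, 35 sold [FIFO — oldest first]: 35 @ $10.60 = $371.00
Total COGS = $2,247.20 + $371.00 = $2,618.20
Ending inventory: 111 @ $10.60 + 61 @ $7.55 + 175 @ $5.10 = $2,529.65
Check: goods available $5,147.85 = COGS $2,618.20 + ending $2,529.65

COGS = $2,618.20; ending inventory = $2,529.65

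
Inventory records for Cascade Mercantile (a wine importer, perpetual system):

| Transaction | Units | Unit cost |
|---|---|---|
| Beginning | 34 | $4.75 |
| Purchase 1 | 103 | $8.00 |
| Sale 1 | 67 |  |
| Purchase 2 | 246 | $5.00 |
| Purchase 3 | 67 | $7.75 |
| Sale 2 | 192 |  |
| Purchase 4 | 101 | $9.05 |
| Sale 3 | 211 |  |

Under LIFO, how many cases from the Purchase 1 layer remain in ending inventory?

Sale 1 (67) [LIFO — newest first]: 67 @ $8.00 = $536.00
Sale 2 (192) [LIFO — newest first]: 67 @ $7.75 + 125 @ $5.00 = $1,144.25
Sale 3 (211) [LIFO — newest first]: 101 @ $9.05 + 110 @ $5.00 = $1,464.05
Total COGS = $536.00 + $1,144.25 + $1,464.05 = $3,144.30
Ending inventory: 34 @ $4.75 + 36 @ $8.00 + 11 @ $5.00 = $504.50
Check: goods available $3,648.80 = COGS $3,144.30 + ending $504.50

36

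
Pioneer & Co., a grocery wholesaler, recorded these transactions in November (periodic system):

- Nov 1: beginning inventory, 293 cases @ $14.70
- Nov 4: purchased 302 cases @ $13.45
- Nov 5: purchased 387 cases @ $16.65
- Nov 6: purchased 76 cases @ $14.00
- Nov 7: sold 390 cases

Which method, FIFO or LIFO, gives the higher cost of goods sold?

FIFO COGS: 293 @ $14.70 + 97 @ $13.45 = $5,611.75
LIFO COGS: 76 @ $14.00 + 314 @ $16.65 = $6,292.10

LIFO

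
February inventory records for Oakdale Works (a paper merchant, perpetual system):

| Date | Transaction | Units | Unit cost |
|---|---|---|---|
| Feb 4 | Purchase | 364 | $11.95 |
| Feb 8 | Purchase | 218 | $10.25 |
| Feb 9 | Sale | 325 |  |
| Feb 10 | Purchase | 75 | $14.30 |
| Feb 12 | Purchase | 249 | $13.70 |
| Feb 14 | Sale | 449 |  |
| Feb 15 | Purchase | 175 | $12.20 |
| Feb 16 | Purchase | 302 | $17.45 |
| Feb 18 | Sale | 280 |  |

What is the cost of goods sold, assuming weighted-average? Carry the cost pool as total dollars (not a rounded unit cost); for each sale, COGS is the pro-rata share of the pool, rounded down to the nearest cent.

After Feb 4: 364 on hand, pool $4,349.80 (≈ $11.9500 each)
After Feb 8: 582 on hand, pool $6,584.30 (≈ $11.3132 each)
Feb 9, sell 325: 325/582 × $6,584.30 → $3,676.79
After Feb 10: 332 on hand, pool $3,980.01 (≈ $11.9880 each)
After Feb 12: 581 on hand, pool $7,391.31 (≈ $12.7217 each)
Feb 14, sell 449: 449/581 × $7,391.31 → $5,712.04
After Feb 15: 307 on hand, pool $3,814.27 (≈ $12.4243 each)
After Feb 16: 609 on hand, pool $9,084.17 (≈ $14.9165 each)
Feb 18, sell 280: 280/609 × $9,084.17 → $4,176.62
Total COGS = $3,676.79 + $5,712.04 + $4,176.62 = $13,565.45
Ending inventory (cost pool remaining) = $4,907.55

COGS = $13,565.45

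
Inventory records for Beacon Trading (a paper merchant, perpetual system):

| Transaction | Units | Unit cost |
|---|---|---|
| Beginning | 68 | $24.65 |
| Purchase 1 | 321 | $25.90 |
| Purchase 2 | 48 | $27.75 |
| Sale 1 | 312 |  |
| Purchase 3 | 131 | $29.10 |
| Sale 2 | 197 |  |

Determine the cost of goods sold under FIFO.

Sale 1 (312) [FIFO — oldest first]: 68 @ $24.65 + 244 @ $25.90 = $7,995.80
Sale 2 (197) [FIFO — oldest first]: 77 @ $25.90 + 48 @ $27.75 + 72 @ $29.10 = $5,421.50
Total COGS = $7,995.80 + $5,421.50 = $13,417.30
Ending inventory: 59 @ $29.10 = $1,716.90

COGS = $13,417.30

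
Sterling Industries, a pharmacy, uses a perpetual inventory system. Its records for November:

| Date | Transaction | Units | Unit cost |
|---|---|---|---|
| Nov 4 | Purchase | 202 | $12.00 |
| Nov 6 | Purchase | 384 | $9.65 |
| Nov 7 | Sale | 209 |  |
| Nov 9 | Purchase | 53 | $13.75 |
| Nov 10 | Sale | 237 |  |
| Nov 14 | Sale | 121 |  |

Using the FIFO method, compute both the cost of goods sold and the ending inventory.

Nov 7, 209 sold [FIFO — oldest first]: 202 @ $12.00 + 7 @ $9.65 = $2,491.55
Nov 10, 237 sold [FIFO — oldest first]: 237 @ $9.65 = $2,287.05
Nov 14, 121 sold [FIFO — oldest first]: 121 @ $9.65 = $1,167.65
Total COGS = $2,491.55 + $2,287.05 + $1,167.65 = $5,946.25
Ending inventory: 19 @ $9.65 + 53 @ $13.75 = $912.10

COGS = $5,946.25; ending inventory = $912.10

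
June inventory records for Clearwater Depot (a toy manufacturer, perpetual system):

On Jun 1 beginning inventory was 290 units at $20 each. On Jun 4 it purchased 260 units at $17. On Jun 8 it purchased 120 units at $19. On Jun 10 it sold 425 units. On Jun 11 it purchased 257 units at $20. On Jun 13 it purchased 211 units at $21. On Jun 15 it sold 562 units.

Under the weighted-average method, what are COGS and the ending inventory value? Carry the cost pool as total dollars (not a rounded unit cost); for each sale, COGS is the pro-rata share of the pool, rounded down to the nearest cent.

COGS = $19,076.01; ending inventory = $2,994.99

After Jun 1: 290 on hand, pool $5,800.00 (≈ $20.0000 each)
After Jun 4: 550 on hand, pool $10,220.00 (≈ $18.5818 each)
After Jun 8: 670 on hand, pool $12,500.00 (≈ $18.6567 each)
Jun 10, sell 425: 425/670 × $12,500.00 → $7,929.10
After Jun 11: 502 on hand, pool $9,710.90 (≈ $19.3444 each)
After Jun 13: 713 on hand, pool $14,141.90 (≈ $19.8344 each)
Jun 15, sell 562: 562/713 × $14,141.90 → $11,146.91
Total COGS = $7,929.10 + $11,146.91 = $19,076.01
Ending inventory (cost pool remaining) = $2,994.99
Check: goods available $22,071.00 = COGS $19,076.01 + ending $2,994.99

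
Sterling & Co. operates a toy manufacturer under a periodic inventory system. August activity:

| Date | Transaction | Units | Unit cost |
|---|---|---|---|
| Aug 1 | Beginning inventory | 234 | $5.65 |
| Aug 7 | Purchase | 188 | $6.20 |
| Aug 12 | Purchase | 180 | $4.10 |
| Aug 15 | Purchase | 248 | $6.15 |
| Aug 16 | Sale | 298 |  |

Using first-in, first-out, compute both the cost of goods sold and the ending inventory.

Aug 16, 298 sold [FIFO — oldest first]: 234 @ $5.65 + 64 @ $6.20 = $1,718.90
Ending inventory: 124 @ $6.20 + 180 @ $4.10 + 248 @ $6.15 = $3,032.00
Check: goods available $4,750.90 = COGS $1,718.90 + ending $3,032.00

COGS = $1,718.90; ending inventory = $3,032.00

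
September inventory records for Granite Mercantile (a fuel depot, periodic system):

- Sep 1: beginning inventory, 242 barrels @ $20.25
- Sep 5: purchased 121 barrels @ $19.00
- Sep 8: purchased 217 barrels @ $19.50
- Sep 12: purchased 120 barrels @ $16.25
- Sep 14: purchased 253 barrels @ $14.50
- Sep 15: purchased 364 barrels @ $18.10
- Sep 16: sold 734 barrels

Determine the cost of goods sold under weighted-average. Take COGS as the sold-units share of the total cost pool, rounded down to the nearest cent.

Sep 16, sell 734: 734/1317 × $23,637.90 → $13,174.04
Ending inventory (cost pool remaining) = $10,463.86

COGS = $13,174.04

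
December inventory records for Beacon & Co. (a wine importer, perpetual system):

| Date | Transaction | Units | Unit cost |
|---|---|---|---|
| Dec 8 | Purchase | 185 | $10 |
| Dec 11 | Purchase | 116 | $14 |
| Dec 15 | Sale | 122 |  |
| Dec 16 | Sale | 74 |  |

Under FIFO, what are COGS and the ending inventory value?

COGS = $2,004; ending inventory = $1,470

Dec 15, 122 sold [FIFO — oldest first]: 122 @ $10 = $1,220
Dec 16, 74 sold [FIFO — oldest first]: 63 @ $10 + 11 @ $14 = $784
Total COGS = $1,220 + $784 = $2,004
Ending inventory: 105 @ $14 = $1,470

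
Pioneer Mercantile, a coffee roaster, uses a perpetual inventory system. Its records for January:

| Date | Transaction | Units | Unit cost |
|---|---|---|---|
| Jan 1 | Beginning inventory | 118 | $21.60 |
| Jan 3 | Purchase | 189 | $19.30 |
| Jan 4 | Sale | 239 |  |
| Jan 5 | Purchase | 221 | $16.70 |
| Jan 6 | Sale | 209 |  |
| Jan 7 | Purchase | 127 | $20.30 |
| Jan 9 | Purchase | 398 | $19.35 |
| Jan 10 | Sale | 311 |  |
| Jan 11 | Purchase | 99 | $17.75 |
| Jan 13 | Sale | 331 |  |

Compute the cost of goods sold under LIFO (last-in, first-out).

COGS = $20,584.65

Jan 4, 239 sold [LIFO — newest first]: 189 @ $19.30 + 50 @ $21.60 = $4,727.70
Jan 6, 209 sold [LIFO — newest first]: 209 @ $16.70 = $3,490.30
Jan 10, 311 sold [LIFO — newest first]: 311 @ $19.35 = $6,017.85
Jan 13, 331 sold [LIFO — newest first]: 99 @ $17.75 + 87 @ $19.35 + 127 @ $20.30 + 12 @ $16.70 + 6 @ $21.60 = $6,348.80
Total COGS = $4,727.70 + $3,490.30 + $6,017.85 + $6,348.80 = $20,584.65
Ending inventory: 62 @ $21.60 = $1,339.20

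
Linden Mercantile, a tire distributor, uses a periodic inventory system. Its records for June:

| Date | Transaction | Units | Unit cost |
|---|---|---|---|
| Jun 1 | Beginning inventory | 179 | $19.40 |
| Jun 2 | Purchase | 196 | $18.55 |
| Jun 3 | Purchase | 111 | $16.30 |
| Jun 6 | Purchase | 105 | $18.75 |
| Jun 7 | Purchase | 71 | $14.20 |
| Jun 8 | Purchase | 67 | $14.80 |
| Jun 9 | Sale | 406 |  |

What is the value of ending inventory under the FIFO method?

Jun 9, 406 sold [FIFO — oldest first]: 179 @ $19.40 + 196 @ $18.55 + 31 @ $16.30 = $7,613.70
Ending inventory: 80 @ $16.30 + 105 @ $18.75 + 71 @ $14.20 + 67 @ $14.80 = $5,272.55

Ending inventory = $5,272.55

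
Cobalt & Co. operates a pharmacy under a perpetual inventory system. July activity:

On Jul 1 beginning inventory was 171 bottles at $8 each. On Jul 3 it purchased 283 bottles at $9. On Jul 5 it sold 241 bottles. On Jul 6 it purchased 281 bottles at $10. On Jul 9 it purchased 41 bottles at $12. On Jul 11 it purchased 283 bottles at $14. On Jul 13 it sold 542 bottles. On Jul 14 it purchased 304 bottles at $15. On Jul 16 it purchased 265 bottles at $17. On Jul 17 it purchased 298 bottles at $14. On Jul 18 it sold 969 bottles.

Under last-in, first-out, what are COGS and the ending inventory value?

Jul 5, 241 sold [LIFO — newest first]: 241 @ $9 = $2,169
Jul 13, 542 sold [LIFO — newest first]: 283 @ $14 + 41 @ $12 + 218 @ $10 = $6,634
Jul 18, 969 sold [LIFO — newest first]: 298 @ $14 + 265 @ $17 + 304 @ $15 + 63 @ $10 + 39 @ $9 = $14,218
Total COGS = $2,169 + $6,634 + $14,218 = $23,021
Ending inventory: 171 @ $8 + 3 @ $9 = $1,395
Check: goods available $24,416 = COGS $23,021 + ending $1,395

COGS = $23,021; ending inventory = $1,395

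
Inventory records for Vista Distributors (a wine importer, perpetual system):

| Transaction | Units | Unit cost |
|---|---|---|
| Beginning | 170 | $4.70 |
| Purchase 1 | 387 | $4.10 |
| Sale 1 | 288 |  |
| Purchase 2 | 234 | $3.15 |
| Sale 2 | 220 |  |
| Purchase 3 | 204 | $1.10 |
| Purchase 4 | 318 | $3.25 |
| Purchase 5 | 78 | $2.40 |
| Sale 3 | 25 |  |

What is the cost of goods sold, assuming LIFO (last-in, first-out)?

COGS = $1,933.80

Sale 1 (288) [LIFO — newest first]: 288 @ $4.10 = $1,180.80
Sale 2 (220) [LIFO — newest first]: 220 @ $3.15 = $693.00
Sale 3 (25) [LIFO — newest first]: 25 @ $2.40 = $60.00
Total COGS = $1,180.80 + $693.00 + $60.00 = $1,933.80
Ending inventory: 170 @ $4.70 + 99 @ $4.10 + 14 @ $3.15 + 204 @ $1.10 + 318 @ $3.25 + 53 @ $2.40 = $2,634.10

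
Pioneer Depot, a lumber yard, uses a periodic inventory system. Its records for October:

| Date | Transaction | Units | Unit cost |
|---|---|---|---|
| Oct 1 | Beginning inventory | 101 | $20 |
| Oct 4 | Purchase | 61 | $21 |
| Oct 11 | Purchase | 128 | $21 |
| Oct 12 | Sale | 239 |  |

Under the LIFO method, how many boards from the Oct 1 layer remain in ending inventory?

51

Oct 12, 239 sold [LIFO — newest first]: 128 @ $21 + 61 @ $21 + 50 @ $20 = $4,969
Ending inventory: 51 @ $20 = $1,020
Check: goods available $5,989 = COGS $4,969 + ending $1,020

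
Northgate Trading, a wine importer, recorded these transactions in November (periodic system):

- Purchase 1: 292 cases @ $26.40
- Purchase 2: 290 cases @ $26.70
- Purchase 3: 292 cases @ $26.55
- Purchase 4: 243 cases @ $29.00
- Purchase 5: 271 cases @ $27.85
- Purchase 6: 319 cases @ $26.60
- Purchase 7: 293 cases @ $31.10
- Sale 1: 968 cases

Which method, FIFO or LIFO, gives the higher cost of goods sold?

LIFO

FIFO COGS: 292 @ $26.40 + 290 @ $26.70 + 292 @ $26.55 + 94 @ $29.00 = $25,930.40
LIFO COGS: 293 @ $31.10 + 319 @ $26.60 + 271 @ $27.85 + 85 @ $29.00 = $27,610.05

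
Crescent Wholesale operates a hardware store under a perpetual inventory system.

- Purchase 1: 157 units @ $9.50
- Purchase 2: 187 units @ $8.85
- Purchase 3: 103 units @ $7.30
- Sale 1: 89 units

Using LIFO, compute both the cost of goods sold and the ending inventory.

Sale 1 (89) [LIFO — newest first]: 89 @ $7.30 = $649.70
Ending inventory: 157 @ $9.50 + 187 @ $8.85 + 14 @ $7.30 = $3,248.65

COGS = $649.70; ending inventory = $3,248.65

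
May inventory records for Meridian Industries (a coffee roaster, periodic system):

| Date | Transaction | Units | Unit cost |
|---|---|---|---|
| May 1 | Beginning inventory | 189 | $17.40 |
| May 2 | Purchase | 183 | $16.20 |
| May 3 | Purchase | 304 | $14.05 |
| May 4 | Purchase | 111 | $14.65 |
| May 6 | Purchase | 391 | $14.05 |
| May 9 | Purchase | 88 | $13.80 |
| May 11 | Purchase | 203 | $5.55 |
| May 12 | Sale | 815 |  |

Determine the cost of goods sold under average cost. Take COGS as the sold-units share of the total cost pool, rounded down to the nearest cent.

May 12, sell 815: 815/1469 × $19,985.15 → $11,087.74
Ending inventory (cost pool remaining) = $8,897.41

COGS = $11,087.74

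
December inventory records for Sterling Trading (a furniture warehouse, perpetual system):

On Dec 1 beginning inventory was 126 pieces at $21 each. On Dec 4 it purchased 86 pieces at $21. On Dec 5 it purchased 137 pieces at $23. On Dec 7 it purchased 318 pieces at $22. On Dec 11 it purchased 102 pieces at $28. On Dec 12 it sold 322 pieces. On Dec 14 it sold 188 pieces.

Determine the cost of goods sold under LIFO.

COGS = $11,922

Dec 12, 322 sold [LIFO — newest first]: 102 @ $28 + 220 @ $22 = $7,696
Dec 14, 188 sold [LIFO — newest first]: 98 @ $22 + 90 @ $23 = $4,226
Total COGS = $7,696 + $4,226 = $11,922
Ending inventory: 126 @ $21 + 86 @ $21 + 47 @ $23 = $5,533
Check: goods available $17,455 = COGS $11,922 + ending $5,533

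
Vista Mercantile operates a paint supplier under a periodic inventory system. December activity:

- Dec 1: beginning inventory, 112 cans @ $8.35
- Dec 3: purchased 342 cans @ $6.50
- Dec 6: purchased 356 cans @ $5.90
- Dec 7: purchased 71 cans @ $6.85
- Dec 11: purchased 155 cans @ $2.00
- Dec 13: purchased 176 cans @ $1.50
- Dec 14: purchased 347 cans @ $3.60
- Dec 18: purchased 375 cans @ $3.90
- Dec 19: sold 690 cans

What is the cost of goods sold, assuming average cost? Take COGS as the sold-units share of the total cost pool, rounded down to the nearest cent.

COGS = $3,221.89

Dec 19, sell 690: 690/1934 × $9,030.65 → $3,221.89
Ending inventory (cost pool remaining) = $5,808.76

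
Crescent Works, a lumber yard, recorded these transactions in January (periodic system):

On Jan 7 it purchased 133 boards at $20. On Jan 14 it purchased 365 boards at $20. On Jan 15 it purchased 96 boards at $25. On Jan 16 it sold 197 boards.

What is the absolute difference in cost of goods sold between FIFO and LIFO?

FIFO COGS: 133 @ $20 + 64 @ $20 = $3,940
LIFO COGS: 96 @ $25 + 101 @ $20 = $4,420
Difference = |$3,940 − $4,420| = $480

$480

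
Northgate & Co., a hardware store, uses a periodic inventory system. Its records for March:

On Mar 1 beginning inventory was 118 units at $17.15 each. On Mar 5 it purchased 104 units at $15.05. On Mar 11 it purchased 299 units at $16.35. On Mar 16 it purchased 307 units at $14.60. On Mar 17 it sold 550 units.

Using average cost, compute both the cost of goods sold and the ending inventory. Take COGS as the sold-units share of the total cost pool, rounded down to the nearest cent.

COGS = $8,608.52; ending inventory = $4,351.23

Mar 17, sell 550: 550/828 × $12,959.75 → $8,608.52
Ending inventory (cost pool remaining) = $4,351.23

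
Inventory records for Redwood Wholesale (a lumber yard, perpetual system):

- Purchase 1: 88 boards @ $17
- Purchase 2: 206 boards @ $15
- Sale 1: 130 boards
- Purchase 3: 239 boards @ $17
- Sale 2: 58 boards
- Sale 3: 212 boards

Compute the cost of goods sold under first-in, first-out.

Sale 1 (130) [FIFO — oldest first]: 88 @ $17 + 42 @ $15 = $2,126
Sale 2 (58) [FIFO — oldest first]: 58 @ $15 = $870
Sale 3 (212) [FIFO — oldest first]: 106 @ $15 + 106 @ $17 = $3,392
Total COGS = $2,126 + $870 + $3,392 = $6,388
Ending inventory: 133 @ $17 = $2,261

COGS = $6,388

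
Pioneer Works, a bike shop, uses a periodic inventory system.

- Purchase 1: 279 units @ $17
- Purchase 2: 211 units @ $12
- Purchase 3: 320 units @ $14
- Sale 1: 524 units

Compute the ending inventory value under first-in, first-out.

Ending inventory = $4,004

Sale 1 (524) [FIFO — oldest first]: 279 @ $17 + 211 @ $12 + 34 @ $14 = $7,751
Ending inventory: 286 @ $14 = $4,004
Check: goods available $11,755 = COGS $7,751 + ending $4,004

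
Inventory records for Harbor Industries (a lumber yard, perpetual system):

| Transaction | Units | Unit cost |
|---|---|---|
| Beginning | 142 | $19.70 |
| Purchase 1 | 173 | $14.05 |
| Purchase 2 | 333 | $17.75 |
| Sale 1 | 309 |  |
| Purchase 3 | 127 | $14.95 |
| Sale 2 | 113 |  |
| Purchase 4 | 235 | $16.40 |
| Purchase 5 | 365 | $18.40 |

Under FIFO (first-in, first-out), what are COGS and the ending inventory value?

COGS = $7,127.30; ending inventory = $16,480.15

Sale 1 (309) [FIFO — oldest first]: 142 @ $19.70 + 167 @ $14.05 = $5,143.75
Sale 2 (113) [FIFO — oldest first]: 6 @ $14.05 + 107 @ $17.75 = $1,983.55
Total COGS = $5,143.75 + $1,983.55 = $7,127.30
Ending inventory: 226 @ $17.75 + 127 @ $14.95 + 235 @ $16.40 + 365 @ $18.40 = $16,480.15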